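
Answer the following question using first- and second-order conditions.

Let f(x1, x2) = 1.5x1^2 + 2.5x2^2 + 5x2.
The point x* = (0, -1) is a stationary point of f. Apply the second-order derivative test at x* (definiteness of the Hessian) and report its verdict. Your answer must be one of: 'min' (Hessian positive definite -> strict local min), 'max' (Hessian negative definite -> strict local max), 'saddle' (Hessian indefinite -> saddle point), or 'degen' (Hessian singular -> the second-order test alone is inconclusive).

Compute the Hessian H = grad^2 f:
  H = [[3, 0], [0, 5]]
Verify stationarity: grad f(x*) = H x* + g = (0, 0).
Eigenvalues of H: 3, 5.
Both eigenvalues > 0, so H is positive definite -> x* is a strict local min.

min


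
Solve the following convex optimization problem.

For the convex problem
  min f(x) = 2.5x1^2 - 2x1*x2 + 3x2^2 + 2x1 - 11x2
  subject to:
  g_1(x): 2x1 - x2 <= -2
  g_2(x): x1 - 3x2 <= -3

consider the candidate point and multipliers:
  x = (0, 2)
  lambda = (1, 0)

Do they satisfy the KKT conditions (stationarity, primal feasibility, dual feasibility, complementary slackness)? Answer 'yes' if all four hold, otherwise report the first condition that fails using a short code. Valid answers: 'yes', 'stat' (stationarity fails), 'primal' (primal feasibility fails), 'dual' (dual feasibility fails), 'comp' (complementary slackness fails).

Gradient of f: grad f(x) = Q x + c = (-2, 1)
Constraint values g_i(x) = a_i^T x - b_i:
  g_1((0, 2)) = 0
  g_2((0, 2)) = -3
Stationarity residual: grad f(x) + sum_i lambda_i a_i = (0, 0)
  -> stationarity OK
Primal feasibility (all g_i <= 0): OK
Dual feasibility (all lambda_i >= 0): OK
Complementary slackness (lambda_i * g_i(x) = 0 for all i): OK

Verdict: yes, KKT holds.

yes


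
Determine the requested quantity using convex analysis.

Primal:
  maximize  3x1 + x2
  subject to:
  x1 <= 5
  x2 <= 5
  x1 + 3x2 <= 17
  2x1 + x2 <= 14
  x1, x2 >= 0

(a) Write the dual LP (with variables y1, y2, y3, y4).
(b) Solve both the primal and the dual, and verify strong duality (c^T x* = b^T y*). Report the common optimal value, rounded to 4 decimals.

The standard primal-dual pair for 'max c^T x s.t. A x <= b, x >= 0' is:
  Dual:  min b^T y  s.t.  A^T y >= c,  y >= 0.

So the dual LP is:
  minimize  5y1 + 5y2 + 17y3 + 14y4
  subject to:
    y1 + y3 + 2y4 >= 3
    y2 + 3y3 + y4 >= 1
    y1, y2, y3, y4 >= 0

Solving the primal: x* = (5, 4).
  primal value c^T x* = 19.
Solving the dual: y* = (1, 0, 0, 1).
  dual value b^T y* = 19.
Strong duality: c^T x* = b^T y*. Confirmed.

19


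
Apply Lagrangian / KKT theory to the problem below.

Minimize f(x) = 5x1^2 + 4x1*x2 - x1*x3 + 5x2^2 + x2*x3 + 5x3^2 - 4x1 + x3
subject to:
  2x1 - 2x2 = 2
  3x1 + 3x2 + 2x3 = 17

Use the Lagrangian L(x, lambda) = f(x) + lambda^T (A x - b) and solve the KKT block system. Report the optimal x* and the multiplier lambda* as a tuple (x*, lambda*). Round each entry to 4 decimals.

Form the Lagrangian:
  L(x, lambda) = (1/2) x^T Q x + c^T x + lambda^T (A x - b)
Stationarity (grad_x L = 0): Q x + c + A^T lambda = 0.
Primal feasibility: A x = b.

This gives the KKT block system:
  [ Q   A^T ] [ x     ]   [-c ]
  [ A    0  ] [ lambda ] = [ b ]

Solving the linear system:
  x*      = (2.6949, 1.6949, 1.9153)
  lambda* = (0.4576, -9.5763)
  f(x*)   = 76.5085

x* = (2.6949, 1.6949, 1.9153), lambda* = (0.4576, -9.5763)


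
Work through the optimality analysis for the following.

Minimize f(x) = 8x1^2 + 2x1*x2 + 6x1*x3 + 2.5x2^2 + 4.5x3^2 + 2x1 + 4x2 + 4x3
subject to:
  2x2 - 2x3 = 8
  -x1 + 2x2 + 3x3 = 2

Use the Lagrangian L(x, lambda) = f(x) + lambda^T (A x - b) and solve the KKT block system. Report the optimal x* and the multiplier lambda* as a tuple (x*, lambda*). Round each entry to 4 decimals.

Form the Lagrangian:
  L(x, lambda) = (1/2) x^T Q x + c^T x + lambda^T (A x - b)
Stationarity (grad_x L = 0): Q x + c + A^T lambda = 0.
Primal feasibility: A x = b.

This gives the KKT block system:
  [ Q   A^T ] [ x     ]   [-c ]
  [ A    0  ] [ lambda ] = [ b ]

Solving the linear system:
  x*      = (-0.1336, 2.7733, -1.2267)
  lambda* = (-6.8482, -1.9514)
  f(x*)   = 32.3036

x* = (-0.1336, 2.7733, -1.2267), lambda* = (-6.8482, -1.9514)


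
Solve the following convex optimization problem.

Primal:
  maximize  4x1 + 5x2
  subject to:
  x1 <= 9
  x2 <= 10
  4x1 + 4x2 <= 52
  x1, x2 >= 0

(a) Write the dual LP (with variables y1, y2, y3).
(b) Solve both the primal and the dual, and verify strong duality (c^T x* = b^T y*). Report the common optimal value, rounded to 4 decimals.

The standard primal-dual pair for 'max c^T x s.t. A x <= b, x >= 0' is:
  Dual:  min b^T y  s.t.  A^T y >= c,  y >= 0.

So the dual LP is:
  minimize  9y1 + 10y2 + 52y3
  subject to:
    y1 + 4y3 >= 4
    y2 + 4y3 >= 5
    y1, y2, y3 >= 0

Solving the primal: x* = (3, 10).
  primal value c^T x* = 62.
Solving the dual: y* = (0, 1, 1).
  dual value b^T y* = 62.
Strong duality: c^T x* = b^T y*. Confirmed.

62


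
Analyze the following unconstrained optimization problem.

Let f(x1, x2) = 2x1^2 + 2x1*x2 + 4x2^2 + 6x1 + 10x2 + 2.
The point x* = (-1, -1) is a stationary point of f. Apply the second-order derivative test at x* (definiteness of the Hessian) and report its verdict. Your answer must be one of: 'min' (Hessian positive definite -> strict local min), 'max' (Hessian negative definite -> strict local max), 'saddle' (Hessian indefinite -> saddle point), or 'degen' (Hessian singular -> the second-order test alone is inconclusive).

Compute the Hessian H = grad^2 f:
  H = [[4, 2], [2, 8]]
Verify stationarity: grad f(x*) = H x* + g = (0, 0).
Eigenvalues of H: 3.1716, 8.8284.
Both eigenvalues > 0, so H is positive definite -> x* is a strict local min.

min


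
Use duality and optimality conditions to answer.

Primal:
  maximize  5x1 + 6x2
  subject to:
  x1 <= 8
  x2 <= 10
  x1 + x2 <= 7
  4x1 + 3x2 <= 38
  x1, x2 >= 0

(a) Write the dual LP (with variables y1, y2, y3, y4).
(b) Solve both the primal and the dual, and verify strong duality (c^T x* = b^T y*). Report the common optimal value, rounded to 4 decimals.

The standard primal-dual pair for 'max c^T x s.t. A x <= b, x >= 0' is:
  Dual:  min b^T y  s.t.  A^T y >= c,  y >= 0.

So the dual LP is:
  minimize  8y1 + 10y2 + 7y3 + 38y4
  subject to:
    y1 + y3 + 4y4 >= 5
    y2 + y3 + 3y4 >= 6
    y1, y2, y3, y4 >= 0

Solving the primal: x* = (0, 7).
  primal value c^T x* = 42.
Solving the dual: y* = (0, 0, 6, 0).
  dual value b^T y* = 42.
Strong duality: c^T x* = b^T y*. Confirmed.

42


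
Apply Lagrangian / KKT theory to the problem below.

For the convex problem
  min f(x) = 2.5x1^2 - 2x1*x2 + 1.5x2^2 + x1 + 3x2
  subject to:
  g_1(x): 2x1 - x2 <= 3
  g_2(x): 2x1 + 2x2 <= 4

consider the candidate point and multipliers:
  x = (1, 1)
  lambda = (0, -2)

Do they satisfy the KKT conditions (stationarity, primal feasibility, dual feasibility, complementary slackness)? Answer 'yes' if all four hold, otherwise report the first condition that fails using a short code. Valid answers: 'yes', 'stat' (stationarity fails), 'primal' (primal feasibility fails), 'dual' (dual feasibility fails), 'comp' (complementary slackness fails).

Gradient of f: grad f(x) = Q x + c = (4, 4)
Constraint values g_i(x) = a_i^T x - b_i:
  g_1((1, 1)) = -2
  g_2((1, 1)) = 0
Stationarity residual: grad f(x) + sum_i lambda_i a_i = (0, 0)
  -> stationarity OK
Primal feasibility (all g_i <= 0): OK
Dual feasibility (all lambda_i >= 0): FAILS
Complementary slackness (lambda_i * g_i(x) = 0 for all i): OK

Verdict: the first failing condition is dual_feasibility -> dual.

dual


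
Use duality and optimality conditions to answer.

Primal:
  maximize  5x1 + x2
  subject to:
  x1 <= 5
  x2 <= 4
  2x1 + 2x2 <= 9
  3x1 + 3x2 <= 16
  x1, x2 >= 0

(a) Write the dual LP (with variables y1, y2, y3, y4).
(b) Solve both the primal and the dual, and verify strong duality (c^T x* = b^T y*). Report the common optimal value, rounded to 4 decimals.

The standard primal-dual pair for 'max c^T x s.t. A x <= b, x >= 0' is:
  Dual:  min b^T y  s.t.  A^T y >= c,  y >= 0.

So the dual LP is:
  minimize  5y1 + 4y2 + 9y3 + 16y4
  subject to:
    y1 + 2y3 + 3y4 >= 5
    y2 + 2y3 + 3y4 >= 1
    y1, y2, y3, y4 >= 0

Solving the primal: x* = (4.5, 0).
  primal value c^T x* = 22.5.
Solving the dual: y* = (0, 0, 2.5, 0).
  dual value b^T y* = 22.5.
Strong duality: c^T x* = b^T y*. Confirmed.

22.5


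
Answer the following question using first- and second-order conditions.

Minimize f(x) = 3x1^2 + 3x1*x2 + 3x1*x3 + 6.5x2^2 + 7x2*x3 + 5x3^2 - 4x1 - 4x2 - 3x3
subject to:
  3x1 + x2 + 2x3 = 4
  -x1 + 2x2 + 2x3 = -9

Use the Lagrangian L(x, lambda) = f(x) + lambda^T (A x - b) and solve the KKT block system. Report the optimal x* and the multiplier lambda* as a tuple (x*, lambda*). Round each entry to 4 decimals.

Form the Lagrangian:
  L(x, lambda) = (1/2) x^T Q x + c^T x + lambda^T (A x - b)
Stationarity (grad_x L = 0): Q x + c + A^T lambda = 0.
Primal feasibility: A x = b.

This gives the KKT block system:
  [ Q   A^T ] [ x     ]   [-c ]
  [ A    0  ] [ lambda ] = [ b ]

Solving the linear system:
  x*      = (3.0662, -0.7352, -2.2317)
  lambda* = (1.284, 9.3484)
  f(x*)   = 38.1855

x* = (3.0662, -0.7352, -2.2317), lambda* = (1.284, 9.3484)


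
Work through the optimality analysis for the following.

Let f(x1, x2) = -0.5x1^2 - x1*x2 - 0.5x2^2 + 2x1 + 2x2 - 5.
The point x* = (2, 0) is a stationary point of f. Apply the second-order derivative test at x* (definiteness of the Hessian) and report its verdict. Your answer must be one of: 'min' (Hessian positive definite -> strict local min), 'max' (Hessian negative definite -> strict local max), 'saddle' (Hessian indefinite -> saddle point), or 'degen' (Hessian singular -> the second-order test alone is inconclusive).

Compute the Hessian H = grad^2 f:
  H = [[-1, -1], [-1, -1]]
Verify stationarity: grad f(x*) = H x* + g = (0, 0).
Eigenvalues of H: -2, 0.
H has a zero eigenvalue (singular; negative semidefinite but not definite), so H is neither positive definite, negative definite, nor indefinite. The second-order test alone is inconclusive -> degen.
(Indeed, f is constant along the null direction of H through x*, so x* is not a strict local extremum.)

degen


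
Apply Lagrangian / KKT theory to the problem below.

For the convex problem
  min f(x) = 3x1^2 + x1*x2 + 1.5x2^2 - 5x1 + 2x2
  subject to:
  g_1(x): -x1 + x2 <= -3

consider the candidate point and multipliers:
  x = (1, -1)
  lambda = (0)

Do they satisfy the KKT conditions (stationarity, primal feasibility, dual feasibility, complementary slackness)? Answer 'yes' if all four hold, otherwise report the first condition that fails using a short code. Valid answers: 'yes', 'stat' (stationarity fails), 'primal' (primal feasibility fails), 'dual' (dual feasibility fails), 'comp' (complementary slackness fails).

Gradient of f: grad f(x) = Q x + c = (0, 0)
Constraint values g_i(x) = a_i^T x - b_i:
  g_1((1, -1)) = 1
Stationarity residual: grad f(x) + sum_i lambda_i a_i = (0, 0)
  -> stationarity OK
Primal feasibility (all g_i <= 0): FAILS
Dual feasibility (all lambda_i >= 0): OK
Complementary slackness (lambda_i * g_i(x) = 0 for all i): OK

Verdict: the first failing condition is primal_feasibility -> primal.

primal


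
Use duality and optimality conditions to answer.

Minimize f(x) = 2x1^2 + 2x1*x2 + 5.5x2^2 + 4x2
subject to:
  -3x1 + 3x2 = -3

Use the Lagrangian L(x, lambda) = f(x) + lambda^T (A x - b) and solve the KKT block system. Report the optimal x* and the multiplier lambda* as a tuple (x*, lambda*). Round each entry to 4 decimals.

Form the Lagrangian:
  L(x, lambda) = (1/2) x^T Q x + c^T x + lambda^T (A x - b)
Stationarity (grad_x L = 0): Q x + c + A^T lambda = 0.
Primal feasibility: A x = b.

This gives the KKT block system:
  [ Q   A^T ] [ x     ]   [-c ]
  [ A    0  ] [ lambda ] = [ b ]

Solving the linear system:
  x*      = (0.4737, -0.5263)
  lambda* = (0.2807)
  f(x*)   = -0.6316

x* = (0.4737, -0.5263), lambda* = (0.2807)


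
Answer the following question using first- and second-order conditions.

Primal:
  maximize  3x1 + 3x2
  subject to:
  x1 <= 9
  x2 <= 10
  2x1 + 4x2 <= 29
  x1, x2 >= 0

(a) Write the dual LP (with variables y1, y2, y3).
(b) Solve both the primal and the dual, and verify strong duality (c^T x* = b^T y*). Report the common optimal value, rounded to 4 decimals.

The standard primal-dual pair for 'max c^T x s.t. A x <= b, x >= 0' is:
  Dual:  min b^T y  s.t.  A^T y >= c,  y >= 0.

So the dual LP is:
  minimize  9y1 + 10y2 + 29y3
  subject to:
    y1 + 2y3 >= 3
    y2 + 4y3 >= 3
    y1, y2, y3 >= 0

Solving the primal: x* = (9, 2.75).
  primal value c^T x* = 35.25.
Solving the dual: y* = (1.5, 0, 0.75).
  dual value b^T y* = 35.25.
Strong duality: c^T x* = b^T y*. Confirmed.

35.25


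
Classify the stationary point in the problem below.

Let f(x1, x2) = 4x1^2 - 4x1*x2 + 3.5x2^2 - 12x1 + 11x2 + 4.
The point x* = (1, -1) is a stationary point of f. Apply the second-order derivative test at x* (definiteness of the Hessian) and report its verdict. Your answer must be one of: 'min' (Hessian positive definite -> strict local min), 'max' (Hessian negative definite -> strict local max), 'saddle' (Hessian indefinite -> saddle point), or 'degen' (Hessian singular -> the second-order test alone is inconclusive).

Compute the Hessian H = grad^2 f:
  H = [[8, -4], [-4, 7]]
Verify stationarity: grad f(x*) = H x* + g = (0, 0).
Eigenvalues of H: 3.4689, 11.5311.
Both eigenvalues > 0, so H is positive definite -> x* is a strict local min.

min


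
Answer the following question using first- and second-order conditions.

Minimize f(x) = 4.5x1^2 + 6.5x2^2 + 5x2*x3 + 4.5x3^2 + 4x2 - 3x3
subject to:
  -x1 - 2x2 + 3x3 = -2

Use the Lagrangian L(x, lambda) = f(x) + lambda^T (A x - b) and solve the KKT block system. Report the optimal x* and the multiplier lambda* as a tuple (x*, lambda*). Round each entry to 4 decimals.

Form the Lagrangian:
  L(x, lambda) = (1/2) x^T Q x + c^T x + lambda^T (A x - b)
Stationarity (grad_x L = 0): Q x + c + A^T lambda = 0.
Primal feasibility: A x = b.

This gives the KKT block system:
  [ Q   A^T ] [ x     ]   [-c ]
  [ A    0  ] [ lambda ] = [ b ]

Solving the linear system:
  x*      = (0.2305, 0.1896, -0.4634)
  lambda* = (2.0742)
  f(x*)   = 3.1486

x* = (0.2305, 0.1896, -0.4634), lambda* = (2.0742)


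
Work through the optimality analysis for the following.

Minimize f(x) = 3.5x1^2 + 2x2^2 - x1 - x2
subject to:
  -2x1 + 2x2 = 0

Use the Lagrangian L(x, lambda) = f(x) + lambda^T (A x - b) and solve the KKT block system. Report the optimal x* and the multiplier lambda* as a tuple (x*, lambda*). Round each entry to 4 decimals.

Form the Lagrangian:
  L(x, lambda) = (1/2) x^T Q x + c^T x + lambda^T (A x - b)
Stationarity (grad_x L = 0): Q x + c + A^T lambda = 0.
Primal feasibility: A x = b.

This gives the KKT block system:
  [ Q   A^T ] [ x     ]   [-c ]
  [ A    0  ] [ lambda ] = [ b ]

Solving the linear system:
  x*      = (0.1818, 0.1818)
  lambda* = (0.1364)
  f(x*)   = -0.1818

x* = (0.1818, 0.1818), lambda* = (0.1364)


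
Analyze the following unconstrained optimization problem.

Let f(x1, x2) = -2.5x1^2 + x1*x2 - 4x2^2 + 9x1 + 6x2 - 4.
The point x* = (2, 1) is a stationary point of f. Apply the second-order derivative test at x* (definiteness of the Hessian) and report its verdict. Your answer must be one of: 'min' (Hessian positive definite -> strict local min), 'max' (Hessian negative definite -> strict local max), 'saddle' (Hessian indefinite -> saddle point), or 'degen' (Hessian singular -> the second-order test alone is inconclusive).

Compute the Hessian H = grad^2 f:
  H = [[-5, 1], [1, -8]]
Verify stationarity: grad f(x*) = H x* + g = (0, 0).
Eigenvalues of H: -8.3028, -4.6972.
Both eigenvalues < 0, so H is negative definite -> x* is a strict local max.

max


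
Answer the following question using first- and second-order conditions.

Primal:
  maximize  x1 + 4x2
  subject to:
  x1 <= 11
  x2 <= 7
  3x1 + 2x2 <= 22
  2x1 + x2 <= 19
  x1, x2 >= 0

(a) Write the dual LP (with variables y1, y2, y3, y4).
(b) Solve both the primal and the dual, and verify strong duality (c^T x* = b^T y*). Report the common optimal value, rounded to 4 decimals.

The standard primal-dual pair for 'max c^T x s.t. A x <= b, x >= 0' is:
  Dual:  min b^T y  s.t.  A^T y >= c,  y >= 0.

So the dual LP is:
  minimize  11y1 + 7y2 + 22y3 + 19y4
  subject to:
    y1 + 3y3 + 2y4 >= 1
    y2 + 2y3 + y4 >= 4
    y1, y2, y3, y4 >= 0

Solving the primal: x* = (2.6667, 7).
  primal value c^T x* = 30.6667.
Solving the dual: y* = (0, 3.3333, 0.3333, 0).
  dual value b^T y* = 30.6667.
Strong duality: c^T x* = b^T y*. Confirmed.

30.6667


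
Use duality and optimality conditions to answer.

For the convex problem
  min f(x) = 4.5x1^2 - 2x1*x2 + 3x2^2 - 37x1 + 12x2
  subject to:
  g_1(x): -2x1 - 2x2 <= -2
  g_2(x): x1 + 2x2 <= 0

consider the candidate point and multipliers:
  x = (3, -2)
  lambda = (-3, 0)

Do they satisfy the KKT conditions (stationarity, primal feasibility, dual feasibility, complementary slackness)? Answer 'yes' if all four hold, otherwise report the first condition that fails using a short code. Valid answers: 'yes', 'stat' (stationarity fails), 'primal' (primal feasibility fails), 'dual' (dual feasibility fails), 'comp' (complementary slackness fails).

Gradient of f: grad f(x) = Q x + c = (-6, -6)
Constraint values g_i(x) = a_i^T x - b_i:
  g_1((3, -2)) = 0
  g_2((3, -2)) = -1
Stationarity residual: grad f(x) + sum_i lambda_i a_i = (0, 0)
  -> stationarity OK
Primal feasibility (all g_i <= 0): OK
Dual feasibility (all lambda_i >= 0): FAILS
Complementary slackness (lambda_i * g_i(x) = 0 for all i): OK

Verdict: the first failing condition is dual_feasibility -> dual.

dual


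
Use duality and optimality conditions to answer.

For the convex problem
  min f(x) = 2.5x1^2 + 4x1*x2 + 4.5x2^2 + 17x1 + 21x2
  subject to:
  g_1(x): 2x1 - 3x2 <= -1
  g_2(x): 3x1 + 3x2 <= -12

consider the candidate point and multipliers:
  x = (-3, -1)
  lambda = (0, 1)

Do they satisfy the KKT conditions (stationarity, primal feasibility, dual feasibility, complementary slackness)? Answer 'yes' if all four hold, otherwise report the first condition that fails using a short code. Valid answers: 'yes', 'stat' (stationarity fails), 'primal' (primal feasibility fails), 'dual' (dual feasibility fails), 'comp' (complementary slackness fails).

Gradient of f: grad f(x) = Q x + c = (-2, 0)
Constraint values g_i(x) = a_i^T x - b_i:
  g_1((-3, -1)) = -2
  g_2((-3, -1)) = 0
Stationarity residual: grad f(x) + sum_i lambda_i a_i = (1, 3)
  -> stationarity FAILS
Primal feasibility (all g_i <= 0): OK
Dual feasibility (all lambda_i >= 0): OK
Complementary slackness (lambda_i * g_i(x) = 0 for all i): OK

Verdict: the first failing condition is stationarity -> stat.

stat


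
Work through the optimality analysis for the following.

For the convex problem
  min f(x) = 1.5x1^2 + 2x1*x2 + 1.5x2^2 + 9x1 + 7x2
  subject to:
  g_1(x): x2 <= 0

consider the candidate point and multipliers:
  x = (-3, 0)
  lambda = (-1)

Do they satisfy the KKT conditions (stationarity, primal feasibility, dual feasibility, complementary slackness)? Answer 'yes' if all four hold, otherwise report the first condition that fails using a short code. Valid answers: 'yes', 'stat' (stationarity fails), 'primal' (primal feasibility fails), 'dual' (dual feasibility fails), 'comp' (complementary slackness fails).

Gradient of f: grad f(x) = Q x + c = (0, 1)
Constraint values g_i(x) = a_i^T x - b_i:
  g_1((-3, 0)) = 0
Stationarity residual: grad f(x) + sum_i lambda_i a_i = (0, 0)
  -> stationarity OK
Primal feasibility (all g_i <= 0): OK
Dual feasibility (all lambda_i >= 0): FAILS
Complementary slackness (lambda_i * g_i(x) = 0 for all i): OK

Verdict: the first failing condition is dual_feasibility -> dual.

dual


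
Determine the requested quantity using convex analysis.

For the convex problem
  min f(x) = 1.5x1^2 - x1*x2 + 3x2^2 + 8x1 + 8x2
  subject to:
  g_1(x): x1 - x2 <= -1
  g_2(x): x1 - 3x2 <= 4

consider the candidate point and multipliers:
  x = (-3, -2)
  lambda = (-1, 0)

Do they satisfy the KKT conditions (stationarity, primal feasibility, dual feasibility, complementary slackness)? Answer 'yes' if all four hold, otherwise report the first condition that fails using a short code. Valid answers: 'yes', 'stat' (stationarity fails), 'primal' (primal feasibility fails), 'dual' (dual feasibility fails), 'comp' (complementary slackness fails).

Gradient of f: grad f(x) = Q x + c = (1, -1)
Constraint values g_i(x) = a_i^T x - b_i:
  g_1((-3, -2)) = 0
  g_2((-3, -2)) = -1
Stationarity residual: grad f(x) + sum_i lambda_i a_i = (0, 0)
  -> stationarity OK
Primal feasibility (all g_i <= 0): OK
Dual feasibility (all lambda_i >= 0): FAILS
Complementary slackness (lambda_i * g_i(x) = 0 for all i): OK

Verdict: the first failing condition is dual_feasibility -> dual.

dual


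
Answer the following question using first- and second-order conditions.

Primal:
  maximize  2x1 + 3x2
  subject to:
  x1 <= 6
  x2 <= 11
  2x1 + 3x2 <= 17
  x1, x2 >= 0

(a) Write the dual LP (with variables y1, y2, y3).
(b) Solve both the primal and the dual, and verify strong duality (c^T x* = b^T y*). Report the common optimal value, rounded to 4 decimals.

The standard primal-dual pair for 'max c^T x s.t. A x <= b, x >= 0' is:
  Dual:  min b^T y  s.t.  A^T y >= c,  y >= 0.

So the dual LP is:
  minimize  6y1 + 11y2 + 17y3
  subject to:
    y1 + 2y3 >= 2
    y2 + 3y3 >= 3
    y1, y2, y3 >= 0

Solving the primal: x* = (0, 5.6667).
  primal value c^T x* = 17.
Solving the dual: y* = (0, 0, 1).
  dual value b^T y* = 17.
Strong duality: c^T x* = b^T y*. Confirmed.

17


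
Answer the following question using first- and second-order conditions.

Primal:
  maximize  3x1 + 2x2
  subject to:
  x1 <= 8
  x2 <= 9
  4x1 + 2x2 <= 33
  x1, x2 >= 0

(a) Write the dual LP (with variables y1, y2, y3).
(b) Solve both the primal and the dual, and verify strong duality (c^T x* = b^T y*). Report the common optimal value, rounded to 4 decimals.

The standard primal-dual pair for 'max c^T x s.t. A x <= b, x >= 0' is:
  Dual:  min b^T y  s.t.  A^T y >= c,  y >= 0.

So the dual LP is:
  minimize  8y1 + 9y2 + 33y3
  subject to:
    y1 + 4y3 >= 3
    y2 + 2y3 >= 2
    y1, y2, y3 >= 0

Solving the primal: x* = (3.75, 9).
  primal value c^T x* = 29.25.
Solving the dual: y* = (0, 0.5, 0.75).
  dual value b^T y* = 29.25.
Strong duality: c^T x* = b^T y*. Confirmed.

29.25


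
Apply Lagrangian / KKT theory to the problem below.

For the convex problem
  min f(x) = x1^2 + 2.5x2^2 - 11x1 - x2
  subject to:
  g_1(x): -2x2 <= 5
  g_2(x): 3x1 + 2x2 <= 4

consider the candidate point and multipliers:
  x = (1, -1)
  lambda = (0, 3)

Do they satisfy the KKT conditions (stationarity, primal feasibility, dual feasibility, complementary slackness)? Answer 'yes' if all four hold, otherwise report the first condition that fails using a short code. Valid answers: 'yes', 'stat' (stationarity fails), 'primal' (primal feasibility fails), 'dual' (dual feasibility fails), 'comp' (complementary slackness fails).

Gradient of f: grad f(x) = Q x + c = (-9, -6)
Constraint values g_i(x) = a_i^T x - b_i:
  g_1((1, -1)) = -3
  g_2((1, -1)) = -3
Stationarity residual: grad f(x) + sum_i lambda_i a_i = (0, 0)
  -> stationarity OK
Primal feasibility (all g_i <= 0): OK
Dual feasibility (all lambda_i >= 0): OK
Complementary slackness (lambda_i * g_i(x) = 0 for all i): FAILS

Verdict: the first failing condition is complementary_slackness -> comp.

comp


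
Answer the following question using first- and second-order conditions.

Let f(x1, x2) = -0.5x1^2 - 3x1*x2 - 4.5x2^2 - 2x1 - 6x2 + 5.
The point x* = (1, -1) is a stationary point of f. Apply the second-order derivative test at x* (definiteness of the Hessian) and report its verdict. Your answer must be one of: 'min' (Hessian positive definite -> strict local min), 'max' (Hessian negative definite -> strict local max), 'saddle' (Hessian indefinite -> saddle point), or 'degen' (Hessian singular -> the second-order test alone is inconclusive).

Compute the Hessian H = grad^2 f:
  H = [[-1, -3], [-3, -9]]
Verify stationarity: grad f(x*) = H x* + g = (0, 0).
Eigenvalues of H: -10, 0.
H has a zero eigenvalue (singular; negative semidefinite but not definite), so H is neither positive definite, negative definite, nor indefinite. The second-order test alone is inconclusive -> degen.
(Indeed, f is constant along the null direction of H through x*, so x* is not a strict local extremum.)

degen


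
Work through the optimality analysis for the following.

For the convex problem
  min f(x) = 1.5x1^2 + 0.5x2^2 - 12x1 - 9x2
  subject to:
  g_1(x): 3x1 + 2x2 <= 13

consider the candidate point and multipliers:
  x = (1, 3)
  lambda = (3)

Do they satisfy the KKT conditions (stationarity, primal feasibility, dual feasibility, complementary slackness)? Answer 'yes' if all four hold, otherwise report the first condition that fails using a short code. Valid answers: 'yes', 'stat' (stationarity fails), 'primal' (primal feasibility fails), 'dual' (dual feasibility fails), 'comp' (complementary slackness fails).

Gradient of f: grad f(x) = Q x + c = (-9, -6)
Constraint values g_i(x) = a_i^T x - b_i:
  g_1((1, 3)) = -4
Stationarity residual: grad f(x) + sum_i lambda_i a_i = (0, 0)
  -> stationarity OK
Primal feasibility (all g_i <= 0): OK
Dual feasibility (all lambda_i >= 0): OK
Complementary slackness (lambda_i * g_i(x) = 0 for all i): FAILS

Verdict: the first failing condition is complementary_slackness -> comp.

comp


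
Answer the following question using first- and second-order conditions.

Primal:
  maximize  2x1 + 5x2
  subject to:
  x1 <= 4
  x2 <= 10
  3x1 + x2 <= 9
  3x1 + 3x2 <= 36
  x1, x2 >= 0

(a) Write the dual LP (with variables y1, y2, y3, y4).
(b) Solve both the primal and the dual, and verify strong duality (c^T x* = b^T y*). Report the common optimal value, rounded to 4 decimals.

The standard primal-dual pair for 'max c^T x s.t. A x <= b, x >= 0' is:
  Dual:  min b^T y  s.t.  A^T y >= c,  y >= 0.

So the dual LP is:
  minimize  4y1 + 10y2 + 9y3 + 36y4
  subject to:
    y1 + 3y3 + 3y4 >= 2
    y2 + y3 + 3y4 >= 5
    y1, y2, y3, y4 >= 0

Solving the primal: x* = (0, 9).
  primal value c^T x* = 45.
Solving the dual: y* = (0, 0, 5, 0).
  dual value b^T y* = 45.
Strong duality: c^T x* = b^T y*. Confirmed.

45


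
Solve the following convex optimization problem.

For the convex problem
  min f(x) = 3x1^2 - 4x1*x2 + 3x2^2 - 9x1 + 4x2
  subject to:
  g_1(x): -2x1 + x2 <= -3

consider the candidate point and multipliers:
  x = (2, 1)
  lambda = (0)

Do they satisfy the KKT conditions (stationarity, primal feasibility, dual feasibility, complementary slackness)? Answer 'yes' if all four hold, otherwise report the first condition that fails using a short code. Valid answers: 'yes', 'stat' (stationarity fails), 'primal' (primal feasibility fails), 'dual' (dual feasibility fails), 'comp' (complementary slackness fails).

Gradient of f: grad f(x) = Q x + c = (-1, 2)
Constraint values g_i(x) = a_i^T x - b_i:
  g_1((2, 1)) = 0
Stationarity residual: grad f(x) + sum_i lambda_i a_i = (-1, 2)
  -> stationarity FAILS
Primal feasibility (all g_i <= 0): OK
Dual feasibility (all lambda_i >= 0): OK
Complementary slackness (lambda_i * g_i(x) = 0 for all i): OK

Verdict: the first failing condition is stationarity -> stat.

stat


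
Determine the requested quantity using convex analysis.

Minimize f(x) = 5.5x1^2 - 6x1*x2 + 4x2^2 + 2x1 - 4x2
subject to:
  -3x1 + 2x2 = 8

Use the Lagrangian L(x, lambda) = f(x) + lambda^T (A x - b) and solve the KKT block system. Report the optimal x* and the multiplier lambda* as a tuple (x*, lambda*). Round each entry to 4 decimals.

Form the Lagrangian:
  L(x, lambda) = (1/2) x^T Q x + c^T x + lambda^T (A x - b)
Stationarity (grad_x L = 0): Q x + c + A^T lambda = 0.
Primal feasibility: A x = b.

This gives the KKT block system:
  [ Q   A^T ] [ x     ]   [-c ]
  [ A    0  ] [ lambda ] = [ b ]

Solving the linear system:
  x*      = (-1.8182, 1.2727)
  lambda* = (-8.5455)
  f(x*)   = 29.8182

x* = (-1.8182, 1.2727), lambda* = (-8.5455)


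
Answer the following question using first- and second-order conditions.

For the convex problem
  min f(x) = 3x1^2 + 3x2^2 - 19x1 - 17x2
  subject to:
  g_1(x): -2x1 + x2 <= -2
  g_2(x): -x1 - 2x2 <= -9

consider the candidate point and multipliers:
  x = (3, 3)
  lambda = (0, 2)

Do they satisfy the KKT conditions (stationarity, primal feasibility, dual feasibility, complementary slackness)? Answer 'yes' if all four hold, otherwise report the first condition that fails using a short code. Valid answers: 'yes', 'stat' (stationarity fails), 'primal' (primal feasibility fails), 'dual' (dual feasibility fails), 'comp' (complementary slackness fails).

Gradient of f: grad f(x) = Q x + c = (-1, 1)
Constraint values g_i(x) = a_i^T x - b_i:
  g_1((3, 3)) = -1
  g_2((3, 3)) = 0
Stationarity residual: grad f(x) + sum_i lambda_i a_i = (-3, -3)
  -> stationarity FAILS
Primal feasibility (all g_i <= 0): OK
Dual feasibility (all lambda_i >= 0): OK
Complementary slackness (lambda_i * g_i(x) = 0 for all i): OK

Verdict: the first failing condition is stationarity -> stat.

stat


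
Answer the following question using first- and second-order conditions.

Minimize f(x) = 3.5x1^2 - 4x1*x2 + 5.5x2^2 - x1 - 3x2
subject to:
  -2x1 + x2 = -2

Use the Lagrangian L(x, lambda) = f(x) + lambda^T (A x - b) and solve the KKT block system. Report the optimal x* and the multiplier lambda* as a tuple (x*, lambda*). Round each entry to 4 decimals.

Form the Lagrangian:
  L(x, lambda) = (1/2) x^T Q x + c^T x + lambda^T (A x - b)
Stationarity (grad_x L = 0): Q x + c + A^T lambda = 0.
Primal feasibility: A x = b.

This gives the KKT block system:
  [ Q   A^T ] [ x     ]   [-c ]
  [ A    0  ] [ lambda ] = [ b ]

Solving the linear system:
  x*      = (1.2286, 0.4571)
  lambda* = (2.8857)
  f(x*)   = 1.5857

x* = (1.2286, 0.4571), lambda* = (2.8857)


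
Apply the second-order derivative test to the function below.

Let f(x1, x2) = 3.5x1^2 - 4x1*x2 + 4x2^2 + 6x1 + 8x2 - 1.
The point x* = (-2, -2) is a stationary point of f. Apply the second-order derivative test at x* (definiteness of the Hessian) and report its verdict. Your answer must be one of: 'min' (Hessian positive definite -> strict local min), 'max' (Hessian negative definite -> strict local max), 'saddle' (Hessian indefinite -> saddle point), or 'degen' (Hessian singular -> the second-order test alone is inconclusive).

Compute the Hessian H = grad^2 f:
  H = [[7, -4], [-4, 8]]
Verify stationarity: grad f(x*) = H x* + g = (0, 0).
Eigenvalues of H: 3.4689, 11.5311.
Both eigenvalues > 0, so H is positive definite -> x* is a strict local min.

min


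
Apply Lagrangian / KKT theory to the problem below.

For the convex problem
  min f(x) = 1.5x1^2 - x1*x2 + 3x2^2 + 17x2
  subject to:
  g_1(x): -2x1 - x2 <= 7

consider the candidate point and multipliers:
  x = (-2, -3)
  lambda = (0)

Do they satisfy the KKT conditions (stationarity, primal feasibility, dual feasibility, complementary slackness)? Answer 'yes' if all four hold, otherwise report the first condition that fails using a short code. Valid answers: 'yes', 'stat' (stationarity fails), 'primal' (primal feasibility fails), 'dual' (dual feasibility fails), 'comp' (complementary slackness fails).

Gradient of f: grad f(x) = Q x + c = (-3, 1)
Constraint values g_i(x) = a_i^T x - b_i:
  g_1((-2, -3)) = 0
Stationarity residual: grad f(x) + sum_i lambda_i a_i = (-3, 1)
  -> stationarity FAILS
Primal feasibility (all g_i <= 0): OK
Dual feasibility (all lambda_i >= 0): OK
Complementary slackness (lambda_i * g_i(x) = 0 for all i): OK

Verdict: the first failing condition is stationarity -> stat.

stat


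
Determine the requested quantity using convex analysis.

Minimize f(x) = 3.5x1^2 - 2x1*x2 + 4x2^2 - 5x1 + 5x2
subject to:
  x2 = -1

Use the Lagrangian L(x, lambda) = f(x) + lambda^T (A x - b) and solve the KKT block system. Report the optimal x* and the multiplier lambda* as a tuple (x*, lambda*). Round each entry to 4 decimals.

Form the Lagrangian:
  L(x, lambda) = (1/2) x^T Q x + c^T x + lambda^T (A x - b)
Stationarity (grad_x L = 0): Q x + c + A^T lambda = 0.
Primal feasibility: A x = b.

This gives the KKT block system:
  [ Q   A^T ] [ x     ]   [-c ]
  [ A    0  ] [ lambda ] = [ b ]

Solving the linear system:
  x*      = (0.4286, -1)
  lambda* = (3.8571)
  f(x*)   = -1.6429

x* = (0.4286, -1), lambda* = (3.8571)


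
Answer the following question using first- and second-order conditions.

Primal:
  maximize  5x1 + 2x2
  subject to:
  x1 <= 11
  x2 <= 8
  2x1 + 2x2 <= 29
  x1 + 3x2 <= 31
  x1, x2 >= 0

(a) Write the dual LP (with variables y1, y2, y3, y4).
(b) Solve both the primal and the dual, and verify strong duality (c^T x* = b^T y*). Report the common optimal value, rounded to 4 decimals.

The standard primal-dual pair for 'max c^T x s.t. A x <= b, x >= 0' is:
  Dual:  min b^T y  s.t.  A^T y >= c,  y >= 0.

So the dual LP is:
  minimize  11y1 + 8y2 + 29y3 + 31y4
  subject to:
    y1 + 2y3 + y4 >= 5
    y2 + 2y3 + 3y4 >= 2
    y1, y2, y3, y4 >= 0

Solving the primal: x* = (11, 3.5).
  primal value c^T x* = 62.
Solving the dual: y* = (3, 0, 1, 0).
  dual value b^T y* = 62.
Strong duality: c^T x* = b^T y*. Confirmed.

62


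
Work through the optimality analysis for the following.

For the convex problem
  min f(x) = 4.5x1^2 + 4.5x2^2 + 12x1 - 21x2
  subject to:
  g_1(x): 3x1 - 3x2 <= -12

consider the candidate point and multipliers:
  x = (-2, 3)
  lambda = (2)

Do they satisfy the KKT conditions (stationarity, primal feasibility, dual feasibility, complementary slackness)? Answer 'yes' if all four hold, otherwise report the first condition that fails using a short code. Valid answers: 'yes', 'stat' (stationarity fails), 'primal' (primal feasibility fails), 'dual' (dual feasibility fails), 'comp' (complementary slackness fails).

Gradient of f: grad f(x) = Q x + c = (-6, 6)
Constraint values g_i(x) = a_i^T x - b_i:
  g_1((-2, 3)) = -3
Stationarity residual: grad f(x) + sum_i lambda_i a_i = (0, 0)
  -> stationarity OK
Primal feasibility (all g_i <= 0): OK
Dual feasibility (all lambda_i >= 0): OK
Complementary slackness (lambda_i * g_i(x) = 0 for all i): FAILS

Verdict: the first failing condition is complementary_slackness -> comp.

comp


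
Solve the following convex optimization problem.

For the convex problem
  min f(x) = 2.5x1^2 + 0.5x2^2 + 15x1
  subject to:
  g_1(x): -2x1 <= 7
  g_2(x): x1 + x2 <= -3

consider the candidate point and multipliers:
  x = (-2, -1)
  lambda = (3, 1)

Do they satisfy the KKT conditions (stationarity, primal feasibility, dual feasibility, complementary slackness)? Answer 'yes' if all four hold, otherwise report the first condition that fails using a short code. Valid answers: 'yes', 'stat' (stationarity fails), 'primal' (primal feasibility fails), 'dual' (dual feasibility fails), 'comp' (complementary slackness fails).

Gradient of f: grad f(x) = Q x + c = (5, -1)
Constraint values g_i(x) = a_i^T x - b_i:
  g_1((-2, -1)) = -3
  g_2((-2, -1)) = 0
Stationarity residual: grad f(x) + sum_i lambda_i a_i = (0, 0)
  -> stationarity OK
Primal feasibility (all g_i <= 0): OK
Dual feasibility (all lambda_i >= 0): OK
Complementary slackness (lambda_i * g_i(x) = 0 for all i): FAILS

Verdict: the first failing condition is complementary_slackness -> comp.

comp


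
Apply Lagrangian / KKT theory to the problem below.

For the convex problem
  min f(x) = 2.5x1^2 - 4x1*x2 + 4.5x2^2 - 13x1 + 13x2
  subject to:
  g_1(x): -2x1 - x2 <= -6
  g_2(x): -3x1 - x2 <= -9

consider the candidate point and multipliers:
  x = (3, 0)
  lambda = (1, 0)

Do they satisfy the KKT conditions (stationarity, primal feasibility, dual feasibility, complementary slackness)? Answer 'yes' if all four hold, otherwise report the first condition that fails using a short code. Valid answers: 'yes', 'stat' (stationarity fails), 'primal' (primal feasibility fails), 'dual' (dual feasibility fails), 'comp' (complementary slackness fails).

Gradient of f: grad f(x) = Q x + c = (2, 1)
Constraint values g_i(x) = a_i^T x - b_i:
  g_1((3, 0)) = 0
  g_2((3, 0)) = 0
Stationarity residual: grad f(x) + sum_i lambda_i a_i = (0, 0)
  -> stationarity OK
Primal feasibility (all g_i <= 0): OK
Dual feasibility (all lambda_i >= 0): OK
Complementary slackness (lambda_i * g_i(x) = 0 for all i): OK

Verdict: yes, KKT holds.

yes


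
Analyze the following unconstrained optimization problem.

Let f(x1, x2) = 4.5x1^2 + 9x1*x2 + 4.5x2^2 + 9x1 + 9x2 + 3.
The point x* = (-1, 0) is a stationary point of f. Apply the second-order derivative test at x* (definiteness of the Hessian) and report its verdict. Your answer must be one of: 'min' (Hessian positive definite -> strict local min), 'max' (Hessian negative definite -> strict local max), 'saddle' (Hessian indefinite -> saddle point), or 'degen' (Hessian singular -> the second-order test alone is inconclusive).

Compute the Hessian H = grad^2 f:
  H = [[9, 9], [9, 9]]
Verify stationarity: grad f(x*) = H x* + g = (0, 0).
Eigenvalues of H: 0, 18.
H has a zero eigenvalue (singular; positive semidefinite but not definite), so H is neither positive definite, negative definite, nor indefinite. The second-order test alone is inconclusive -> degen.
(Indeed, f is constant along the null direction of H through x*, so x* is not a strict local extremum.)

degen


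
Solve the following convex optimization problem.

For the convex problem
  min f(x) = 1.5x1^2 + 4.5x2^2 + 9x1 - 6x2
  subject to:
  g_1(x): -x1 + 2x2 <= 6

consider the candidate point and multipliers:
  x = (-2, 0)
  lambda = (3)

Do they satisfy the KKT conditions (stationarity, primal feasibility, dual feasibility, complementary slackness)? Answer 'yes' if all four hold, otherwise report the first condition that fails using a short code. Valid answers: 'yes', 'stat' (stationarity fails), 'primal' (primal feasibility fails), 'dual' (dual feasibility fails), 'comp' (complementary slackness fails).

Gradient of f: grad f(x) = Q x + c = (3, -6)
Constraint values g_i(x) = a_i^T x - b_i:
  g_1((-2, 0)) = -4
Stationarity residual: grad f(x) + sum_i lambda_i a_i = (0, 0)
  -> stationarity OK
Primal feasibility (all g_i <= 0): OK
Dual feasibility (all lambda_i >= 0): OK
Complementary slackness (lambda_i * g_i(x) = 0 for all i): FAILS

Verdict: the first failing condition is complementary_slackness -> comp.

comp


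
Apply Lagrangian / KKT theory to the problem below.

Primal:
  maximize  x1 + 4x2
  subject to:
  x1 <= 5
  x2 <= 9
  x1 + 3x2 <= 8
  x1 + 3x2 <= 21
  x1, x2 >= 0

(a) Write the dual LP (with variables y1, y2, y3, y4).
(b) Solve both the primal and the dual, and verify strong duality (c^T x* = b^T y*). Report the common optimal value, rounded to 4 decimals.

The standard primal-dual pair for 'max c^T x s.t. A x <= b, x >= 0' is:
  Dual:  min b^T y  s.t.  A^T y >= c,  y >= 0.

So the dual LP is:
  minimize  5y1 + 9y2 + 8y3 + 21y4
  subject to:
    y1 + y3 + y4 >= 1
    y2 + 3y3 + 3y4 >= 4
    y1, y2, y3, y4 >= 0

Solving the primal: x* = (0, 2.6667).
  primal value c^T x* = 10.6667.
Solving the dual: y* = (0, 0, 1.3333, 0).
  dual value b^T y* = 10.6667.
Strong duality: c^T x* = b^T y*. Confirmed.

10.6667


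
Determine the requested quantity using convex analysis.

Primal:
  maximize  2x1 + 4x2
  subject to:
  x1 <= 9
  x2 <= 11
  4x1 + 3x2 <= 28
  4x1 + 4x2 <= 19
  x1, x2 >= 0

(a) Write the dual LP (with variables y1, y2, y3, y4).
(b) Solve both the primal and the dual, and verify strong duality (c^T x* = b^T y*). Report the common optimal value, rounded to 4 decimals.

The standard primal-dual pair for 'max c^T x s.t. A x <= b, x >= 0' is:
  Dual:  min b^T y  s.t.  A^T y >= c,  y >= 0.

So the dual LP is:
  minimize  9y1 + 11y2 + 28y3 + 19y4
  subject to:
    y1 + 4y3 + 4y4 >= 2
    y2 + 3y3 + 4y4 >= 4
    y1, y2, y3, y4 >= 0

Solving the primal: x* = (0, 4.75).
  primal value c^T x* = 19.
Solving the dual: y* = (0, 0, 0, 1).
  dual value b^T y* = 19.
Strong duality: c^T x* = b^T y*. Confirmed.

19


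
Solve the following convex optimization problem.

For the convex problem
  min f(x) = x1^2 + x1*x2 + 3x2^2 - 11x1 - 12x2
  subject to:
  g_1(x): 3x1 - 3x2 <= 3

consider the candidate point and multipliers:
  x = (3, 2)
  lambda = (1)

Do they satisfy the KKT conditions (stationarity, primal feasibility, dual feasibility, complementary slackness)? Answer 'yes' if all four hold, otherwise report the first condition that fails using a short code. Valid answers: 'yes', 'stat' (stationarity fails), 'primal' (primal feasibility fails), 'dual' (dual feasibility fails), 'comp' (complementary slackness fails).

Gradient of f: grad f(x) = Q x + c = (-3, 3)
Constraint values g_i(x) = a_i^T x - b_i:
  g_1((3, 2)) = 0
Stationarity residual: grad f(x) + sum_i lambda_i a_i = (0, 0)
  -> stationarity OK
Primal feasibility (all g_i <= 0): OK
Dual feasibility (all lambda_i >= 0): OK
Complementary slackness (lambda_i * g_i(x) = 0 for all i): OK

Verdict: yes, KKT holds.

yes
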